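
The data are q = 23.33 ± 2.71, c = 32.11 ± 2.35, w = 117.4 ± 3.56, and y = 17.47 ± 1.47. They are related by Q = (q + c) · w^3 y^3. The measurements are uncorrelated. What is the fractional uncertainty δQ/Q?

Let u = q + c = 55.44. δu = √(δq² + δc²) = √(7.34 + 5.52) = 3.59, so δu/u = 0.0647.
Q is then a monomial in u, w, y:
δQ/Q = √((δu/u)² + (3·δw/w)² + (3·δy/y)²) = √(0.00419 + 0.00828 + 0.0637) = 0.276

0.276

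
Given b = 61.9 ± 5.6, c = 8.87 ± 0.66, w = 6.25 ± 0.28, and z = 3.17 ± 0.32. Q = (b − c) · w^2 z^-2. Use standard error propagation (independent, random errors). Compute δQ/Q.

0.245

Let u = b − c = 53.0. δu = √(δb² + δc²) = √(31.4 + 0.436) = 5.64, so δu/u = 0.106.
Q is then a monomial in u, w, z:
δQ/Q = √((δu/u)² + (2·δw/w)² + (-2·δz/z)²) = √(0.0113 + 0.00803 + 0.0408) = 0.245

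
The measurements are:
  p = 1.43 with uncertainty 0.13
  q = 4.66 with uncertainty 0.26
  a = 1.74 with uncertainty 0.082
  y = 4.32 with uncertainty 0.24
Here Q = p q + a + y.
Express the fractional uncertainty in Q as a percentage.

Let w = p·q = 6.66. δw/w = √((1·δp/p)² + (1·δq/q)²) = √(0.00826 + 0.00311) = 0.107, so δw = 0.711.
Q = w + a + y: δQ = √(δw² + δa² + δy²) = √(0.505 + 0.00672 + 0.0576) = 0.755
Q = 12.7, so δQ/Q = 0.755/12.7 = 0.0593.

5.93%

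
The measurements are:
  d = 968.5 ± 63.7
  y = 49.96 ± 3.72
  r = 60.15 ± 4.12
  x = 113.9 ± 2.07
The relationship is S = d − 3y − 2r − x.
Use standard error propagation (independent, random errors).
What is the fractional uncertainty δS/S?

S is a linear combination, so absolute uncertainties add in quadrature:
  (δd)² = 4060;  (3·δy)² = 125;  (2·δr)² = 67.9;  (δx)² = 4.28
δS = √(4250) = 65.2
S = 584.4, so δS/S = 65.2/584.4 = 0.112.

0.112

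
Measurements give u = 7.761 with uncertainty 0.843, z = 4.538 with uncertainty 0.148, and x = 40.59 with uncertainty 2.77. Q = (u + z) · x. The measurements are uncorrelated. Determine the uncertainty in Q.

48.7

Let w = u + z = 12.30. δw = √(δu² + δz²) = √(0.711 + 0.0219) = 0.856, so δw/w = 0.0696.
Q is then a monomial in w, x:
δQ/Q = √((δw/w)² + (1·δx/x)²) = √(0.00484 + 0.00466) = 0.0975
Q = 499.2, so δQ = 0.0975 × 499.2 = 48.7.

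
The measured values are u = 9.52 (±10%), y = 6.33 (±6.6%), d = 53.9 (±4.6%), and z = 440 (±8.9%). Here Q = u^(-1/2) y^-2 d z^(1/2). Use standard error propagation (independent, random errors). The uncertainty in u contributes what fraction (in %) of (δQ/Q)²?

(δQ/Q)² = (−½·δu/u)² + (-2·δy/y)² + (1·δd/d)² + (½·δz/z)²
  u term: (-0.5×0.100)² = 0.00250
  y term: (-2×0.0660)² = 0.0174
  d term: (1×0.0460)² = 0.00212
  z term: (0.5×0.0890)² = 0.00198
Total = 0.0240. Share from u = 0.00250/0.0240 = 0.104.

10.4%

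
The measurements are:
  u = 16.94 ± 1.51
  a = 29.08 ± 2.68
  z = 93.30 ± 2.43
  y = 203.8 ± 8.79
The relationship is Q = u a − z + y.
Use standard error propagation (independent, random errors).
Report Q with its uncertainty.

Let p = u·a = 492.6. δp/p = √((1·δu/u)² + (1·δa/a)²) = √(0.00795 + 0.00849) = 0.128, so δp = 63.2.
Q = p − z + y: δQ = √(δp² + δz² + δy²) = √(3990 + 5.90 + 77.3) = 63.8
Q = 603.1.

603.1 ± 63.8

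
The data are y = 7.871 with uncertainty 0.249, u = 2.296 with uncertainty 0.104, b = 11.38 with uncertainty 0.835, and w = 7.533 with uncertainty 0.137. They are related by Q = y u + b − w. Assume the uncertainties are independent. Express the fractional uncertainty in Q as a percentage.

Let p = y·u = 18.07. δp/p = √((1·δy/y)² + (1·δu/u)²) = √(0.00100 + 0.00205) = 0.0552, so δp = 0.998.
Q = p + b − w: δQ = √(δp² + δb² + δw²) = √(0.997 + 0.697 + 0.0188) = 1.31
Q = 21.92, so δQ/Q = 1.31/21.92 = 0.0597.

5.97%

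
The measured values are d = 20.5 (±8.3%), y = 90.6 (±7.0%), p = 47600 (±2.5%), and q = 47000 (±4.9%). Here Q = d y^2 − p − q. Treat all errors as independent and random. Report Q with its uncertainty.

73700 ± 27500

Let w = d·y^2 = 1.68e+05. δw/w = √((1·δd/d)² + (2·δy/y)²) = √(0.00689 + 0.0196) = 0.163, so δw = 27400.
Q = w − p − q: δQ = √(δw² + δp² + δq²) = √(7.5e+08 + 1.42e+06 + 5.3e+06) = 27500
Q = 73700.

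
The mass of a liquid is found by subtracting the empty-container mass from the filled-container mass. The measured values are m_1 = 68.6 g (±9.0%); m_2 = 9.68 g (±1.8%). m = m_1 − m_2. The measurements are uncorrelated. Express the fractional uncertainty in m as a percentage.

10.5%

Each term contributes (cᵢ δxᵢ)² to (δm)²:
  (δm_1)² = 38.1;  (δm_2)² = 0.0304
δm = √(38.1) = 6.18 g
m = 58.9 g, so δm/m = 6.18/58.9 = 0.105.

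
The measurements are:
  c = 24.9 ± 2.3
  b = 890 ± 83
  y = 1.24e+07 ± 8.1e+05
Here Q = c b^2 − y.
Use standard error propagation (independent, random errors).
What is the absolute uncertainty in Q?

Let p = c·b^2 = 1.97e+07. δp/p = √((1·δc/c)² + (2·δb/b)²) = √(0.00853 + 0.0348) = 0.208, so δp = 4.11e+06.
Q = p − y: δQ = √(δp² + δy²) = √(1.69e+13 + 6.56e+11) = 4.18e+06

4.18e+06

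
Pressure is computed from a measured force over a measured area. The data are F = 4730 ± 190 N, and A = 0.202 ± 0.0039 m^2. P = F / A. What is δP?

1040 Pa

Relative error in a monomial: (δP/P)² = Σ (nᵢ · δxᵢ/xᵢ)².
  (1·δF/F)² = (1×0.0402)² = 0.00161;  (-1·δA/A)² = (-1×0.0193)² = 0.000373
δP/P = √(0.00199) = 0.0446
P = 23400 Pa, so δP = 0.0446 × 23400 = 1040 Pa.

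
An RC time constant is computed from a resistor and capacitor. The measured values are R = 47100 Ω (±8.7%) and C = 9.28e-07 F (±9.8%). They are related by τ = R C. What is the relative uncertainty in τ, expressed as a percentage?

13.1%

Each factor contributes (exponent × relative error)² to (δτ/τ)²:
  (1·δR/R)² = (1×0.0870)² = 0.00757;  (1·δC/C)² = (1×0.0980)² = 0.00960
δτ/τ = √(0.0172) = 0.131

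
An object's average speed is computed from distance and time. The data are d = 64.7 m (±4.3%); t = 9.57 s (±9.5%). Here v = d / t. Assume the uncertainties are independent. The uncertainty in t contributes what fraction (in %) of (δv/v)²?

83.0%

(δv/v)² = (1·δd/d)² + (-1·δt/t)²
  d term: (1×0.0430)² = 0.00185
  t term: (-1×0.0950)² = 0.00903
Total = 0.0109. Share from t = 0.00903/0.0109 = 0.830.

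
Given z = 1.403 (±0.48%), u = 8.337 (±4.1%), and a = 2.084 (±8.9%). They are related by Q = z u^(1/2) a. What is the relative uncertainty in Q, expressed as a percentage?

Each factor contributes (exponent × relative error)² to (δQ/Q)²:
  (1·δz/z)² = (1×0.00480)² = 2.3e-05;  (½·δu/u)² = (0.5×0.0410)² = 0.000420;  (1·δa/a)² = (1×0.0890)² = 0.00792
δQ/Q = √(0.00836) = 0.0915

9.15%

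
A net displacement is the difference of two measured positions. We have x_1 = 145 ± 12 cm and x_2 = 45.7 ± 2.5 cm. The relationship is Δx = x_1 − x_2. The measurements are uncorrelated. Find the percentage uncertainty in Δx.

Δx is a linear combination, so absolute uncertainties add in quadrature:
  (δx_1)² = 144;  (δx_2)² = 6.25
δΔx = √(150) = 12.3 cm
Δx = 99.3 cm, so δΔx/Δx = 12.3/99.3 = 0.123.

12.3%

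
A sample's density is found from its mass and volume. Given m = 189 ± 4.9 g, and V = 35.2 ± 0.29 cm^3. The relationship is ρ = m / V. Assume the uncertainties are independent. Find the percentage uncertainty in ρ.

2.72%

Each factor contributes (exponent × relative error)² to (δρ/ρ)²:
  (1·δm/m)² = (1×0.0259)² = 0.000672;  (-1·δV/V)² = (-1×0.00824)² = 6.79e-05
δρ/ρ = √(0.000740) = 0.0272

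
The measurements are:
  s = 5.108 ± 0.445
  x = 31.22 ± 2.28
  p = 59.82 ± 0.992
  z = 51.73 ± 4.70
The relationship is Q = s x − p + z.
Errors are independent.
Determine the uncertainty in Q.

Let w = s·x = 159.5. δw/w = √((1·δs/s)² + (1·δx/x)²) = √(0.00759 + 0.00533) = 0.114, so δw = 18.1.
Q = w − p + z: δQ = √(δw² + δp² + δz²) = √(329 + 0.984 + 22.1) = 18.8

18.8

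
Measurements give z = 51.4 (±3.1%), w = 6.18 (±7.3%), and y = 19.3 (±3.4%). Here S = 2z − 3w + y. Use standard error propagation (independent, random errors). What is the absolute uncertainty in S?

3.52

For a sum/difference, combine absolute errors in quadrature:
  (2·δz)² = 10.2;  (3·δw)² = 1.83;  (δy)² = 0.431
δS = √(12.4) = 3.52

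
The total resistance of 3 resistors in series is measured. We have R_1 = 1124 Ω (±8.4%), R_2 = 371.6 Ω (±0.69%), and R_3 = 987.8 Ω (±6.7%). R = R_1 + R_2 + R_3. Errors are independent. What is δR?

115 Ω

Absolute uncertainties add in quadrature for a linear combination:
  (δR_1)² = 8910;  (δR_2)² = 6.57;  (δR_3)² = 4380
δR = √(13300) = 115 Ω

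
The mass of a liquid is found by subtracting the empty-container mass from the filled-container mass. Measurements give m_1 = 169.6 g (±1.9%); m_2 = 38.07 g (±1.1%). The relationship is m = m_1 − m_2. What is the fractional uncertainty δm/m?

For a sum/difference, combine absolute errors in quadrature:
  (δm_1)² = 10.4;  (δm_2)² = 0.175
δm = √(10.6) = 3.25 g
m = 131.5 g, so δm/m = 3.25/131.5 = 0.0247.

0.0247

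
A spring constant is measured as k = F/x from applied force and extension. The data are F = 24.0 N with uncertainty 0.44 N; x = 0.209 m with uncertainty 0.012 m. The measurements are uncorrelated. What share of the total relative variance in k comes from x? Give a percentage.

90.7%

(δk/k)² = (1·δF/F)² + (-1·δx/x)²
  F term: (1×0.0183)² = 0.000336
  x term: (-1×0.0574)² = 0.00330
Total = 0.00363. Share from x = 0.00330/0.00363 = 0.907.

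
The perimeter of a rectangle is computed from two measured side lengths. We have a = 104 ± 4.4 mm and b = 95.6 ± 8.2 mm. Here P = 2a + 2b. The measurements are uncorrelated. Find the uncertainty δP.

18.6 mm

Sums and differences: (δP)² = Σ (cᵢ δxᵢ)².
  (2·δa)² = 77.4;  (2·δb)² = 269
δP = √(346) = 18.6 mm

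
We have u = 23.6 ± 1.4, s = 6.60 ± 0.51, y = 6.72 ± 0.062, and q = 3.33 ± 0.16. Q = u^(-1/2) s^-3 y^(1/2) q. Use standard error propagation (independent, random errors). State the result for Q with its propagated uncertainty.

0.00618 ± 0.00147

Each factor contributes (exponent × relative error)² to (δQ/Q)²:
  (−½·δu/u)² = (-0.5×0.0593)² = 0.000880;  (-3·δs/s)² = (-3×0.0773)² = 0.0537;  (½·δy/y)² = (0.5×0.00923)² = 2.13e-05;  (1·δq/q)² = (1×0.0480)² = 0.00231
δQ/Q = √(0.0569) = 0.239
Q = 0.00618, so δQ = 0.239 × 0.00618 = 0.00147.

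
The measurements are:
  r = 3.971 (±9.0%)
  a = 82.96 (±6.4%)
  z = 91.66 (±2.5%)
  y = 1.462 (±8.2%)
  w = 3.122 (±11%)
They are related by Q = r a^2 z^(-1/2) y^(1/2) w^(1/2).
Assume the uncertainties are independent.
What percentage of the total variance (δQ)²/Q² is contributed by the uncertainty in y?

(δQ/Q)² = (1·δr/r)² + (2·δa/a)² + (−½·δz/z)² + (½·δy/y)² + (½·δw/w)²
  r term: (1×0.0900)² = 0.00810
  a term: (2×0.0640)² = 0.0164
  z term: (-0.5×0.0250)² = 0.000156
  y term: (0.5×0.0820)² = 0.00168
  w term: (0.5×0.110)² = 0.00302
Total = 0.0293. Share from y = 0.00168/0.0293 = 0.0573.

5.73%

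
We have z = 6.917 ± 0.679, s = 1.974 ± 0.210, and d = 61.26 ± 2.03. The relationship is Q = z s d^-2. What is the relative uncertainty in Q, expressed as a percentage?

15.9%

Relative error in a monomial: (δQ/Q)² = Σ (nᵢ · δxᵢ/xᵢ)².
  (1·δz/z)² = (1×0.0982)² = 0.00964;  (1·δs/s)² = (1×0.106)² = 0.0113;  (-2·δd/d)² = (-2×0.0331)² = 0.00439
δQ/Q = √(0.0253) = 0.159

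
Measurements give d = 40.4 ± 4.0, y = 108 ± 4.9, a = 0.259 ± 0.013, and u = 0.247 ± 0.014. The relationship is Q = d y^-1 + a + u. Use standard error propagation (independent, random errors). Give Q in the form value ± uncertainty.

Let p = d·y^-1 = 0.374. δp/p = √((1·δd/d)² + (-1·δy/y)²) = √(0.00980 + 0.00206) = 0.109, so δp = 0.0407.
Q = p + a + u: δQ = √(δp² + δa² + δu²) = √(0.00166 + 0.000169 + 0.000196) = 0.0450
Q = 0.880.

0.880 ± 0.0450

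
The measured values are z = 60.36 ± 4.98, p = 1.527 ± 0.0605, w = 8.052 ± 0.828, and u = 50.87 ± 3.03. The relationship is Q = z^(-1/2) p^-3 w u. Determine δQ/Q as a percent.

Each factor contributes (exponent × relative error)² to (δQ/Q)²:
  (−½·δz/z)² = (-0.5×0.0825)² = 0.00170;  (-3·δp/p)² = (-3×0.0396)² = 0.0141;  (1·δw/w)² = (1×0.103)² = 0.0106;  (1·δu/u)² = (1×0.0596)² = 0.00355
δQ/Q = √(0.0300) = 0.173

17.3%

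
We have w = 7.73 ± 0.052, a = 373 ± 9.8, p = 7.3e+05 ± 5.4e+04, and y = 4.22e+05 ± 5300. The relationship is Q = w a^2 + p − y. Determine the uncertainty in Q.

78700

Let h = w·a^2 = 1.08e+06. δh/h = √((1·δw/w)² + (2·δa/a)²) = √(4.53e-05 + 0.00276) = 0.0530, so δh = 57000.
Q = h + p − y: δQ = √(δh² + δp² + δy²) = √(3.25e+09 + 2.92e+09 + 2.81e+07) = 78700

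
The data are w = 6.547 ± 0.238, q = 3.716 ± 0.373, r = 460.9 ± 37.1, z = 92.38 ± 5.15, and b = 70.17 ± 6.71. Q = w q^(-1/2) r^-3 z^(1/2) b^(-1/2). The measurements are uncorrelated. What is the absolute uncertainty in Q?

Each factor contributes (exponent × relative error)² to (δQ/Q)²:
  (1·δw/w)² = (1×0.0364)² = 0.00132;  (−½·δq/q)² = (-0.5×0.100)² = 0.00252;  (-3·δr/r)² = (-3×0.0805)² = 0.0583;  (½·δz/z)² = (0.5×0.0557)² = 0.000777;  (−½·δb/b)² = (-0.5×0.0956)² = 0.00229
δQ/Q = √(0.0652) = 0.255
Q = 3.98e-08, so δQ = 0.255 × 3.98e-08 = 1.02e-08.

1.02e-08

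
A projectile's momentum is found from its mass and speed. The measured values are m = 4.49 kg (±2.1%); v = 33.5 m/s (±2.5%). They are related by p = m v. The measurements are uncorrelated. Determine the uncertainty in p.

p is a product of powers, so relative uncertainties combine in quadrature:
  (1·δm/m)² = (1×0.0210)² = 0.000441;  (1·δv/v)² = (1×0.0250)² = 0.000625
δp/p = √(0.00107) = 0.0326
p = 150 kg·m/s, so δp = 0.0326 × 150 = 4.91 kg·m/s.

4.91 kg·m/s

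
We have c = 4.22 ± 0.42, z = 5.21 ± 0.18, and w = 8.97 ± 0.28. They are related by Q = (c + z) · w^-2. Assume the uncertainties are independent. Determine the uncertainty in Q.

Let u = c + z = 9.43. δu = √(δc² + δz²) = √(0.176 + 0.0324) = 0.457, so δu/u = 0.0485.
Q is then a monomial in u, w:
δQ/Q = √((δu/u)² + (-2·δw/w)²) = √(0.00235 + 0.00390) = 0.0790
Q = 0.117, so δQ = 0.0790 × 0.117 = 0.00926.

0.00926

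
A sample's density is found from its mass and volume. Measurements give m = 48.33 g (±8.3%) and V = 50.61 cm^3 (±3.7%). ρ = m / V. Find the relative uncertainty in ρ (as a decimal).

0.0909

Products/powers → add relative errors in quadrature, weighted by exponent:
  (1·δm/m)² = (1×0.0830)² = 0.00689;  (-1·δV/V)² = (-1×0.0370)² = 0.00137
δρ/ρ = √(0.00826) = 0.0909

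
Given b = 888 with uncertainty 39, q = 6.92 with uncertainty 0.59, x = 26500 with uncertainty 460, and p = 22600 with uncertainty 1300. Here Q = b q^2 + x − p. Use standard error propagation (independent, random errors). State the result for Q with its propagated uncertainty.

Let w = b·q^2 = 42500. δw/w = √((1·δb/b)² + (2·δq/q)²) = √(0.00193 + 0.0291) = 0.176, so δw = 7490.
Q = w + x − p: δQ = √(δw² + δx² + δp²) = √(5.61e+07 + 2.12e+05 + 1.69e+06) = 7610
Q = 46400.

46400 ± 7610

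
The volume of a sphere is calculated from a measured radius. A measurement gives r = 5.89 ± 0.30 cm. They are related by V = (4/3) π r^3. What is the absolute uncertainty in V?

Relative error in a monomial: (δV/V)² = Σ (nᵢ · δxᵢ/xᵢ)².
  (3·δr/r)² = (3×0.0509)² = 0.0233
δV/V = √(0.0233) = 0.153
V = 856 cm^3, so δV = 0.153 × 856 = 131 cm^3.

131 cm^3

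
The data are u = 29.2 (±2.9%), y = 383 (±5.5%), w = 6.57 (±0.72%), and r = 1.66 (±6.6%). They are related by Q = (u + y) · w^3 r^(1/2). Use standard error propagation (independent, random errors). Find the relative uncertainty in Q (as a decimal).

0.0646

Let h = u + y = 412. δh = √(δu² + δy²) = √(0.717 + 444) = 21.1, so δh/h = 0.0511.
Q is then a monomial in h, w, r:
δQ/Q = √((δh/h)² + (3·δw/w)² + (½·δr/r)²) = √(0.00262 + 0.000467 + 0.00109) = 0.0646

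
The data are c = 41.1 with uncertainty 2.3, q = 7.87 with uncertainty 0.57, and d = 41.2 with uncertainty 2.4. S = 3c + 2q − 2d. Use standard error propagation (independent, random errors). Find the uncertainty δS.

8.48

For a sum/difference, combine absolute errors in quadrature:
  (3·δc)² = 47.6;  (2·δq)² = 1.30;  (2·δd)² = 23.0
δS = √(71.9) = 8.48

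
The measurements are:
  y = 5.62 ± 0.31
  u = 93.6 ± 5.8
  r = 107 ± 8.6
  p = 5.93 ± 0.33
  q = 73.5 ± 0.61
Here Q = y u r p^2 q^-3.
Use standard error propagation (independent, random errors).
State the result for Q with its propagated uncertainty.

4.98 ± 0.809

Products/powers → add relative errors in quadrature, weighted by exponent:
  (1·δy/y)² = (1×0.0552)² = 0.00304;  (1·δu/u)² = (1×0.0620)² = 0.00384;  (1·δr/r)² = (1×0.0804)² = 0.00646;  (2·δp/p)² = (2×0.0556)² = 0.0124;  (-3·δq/q)² = (-3×0.00830)² = 0.000620
δQ/Q = √(0.0263) = 0.162
Q = 4.98, so δQ = 0.162 × 4.98 = 0.809.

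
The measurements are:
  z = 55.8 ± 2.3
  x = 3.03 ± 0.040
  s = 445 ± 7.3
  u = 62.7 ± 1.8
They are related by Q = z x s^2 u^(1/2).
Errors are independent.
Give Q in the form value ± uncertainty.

(2.65 ± 0.149) × 10^8

Since Q is a product/quotient, work with relative uncertainties:
  (1·δz/z)² = (1×0.0412)² = 0.00170;  (1·δx/x)² = (1×0.0132)² = 0.000174;  (2·δs/s)² = (2×0.0164)² = 0.00108;  (½·δu/u)² = (0.5×0.0287)² = 0.000206
δQ/Q = √(0.00316) = 0.0562
Q = 2.65e+08, so δQ = 0.0562 × 2.65e+08 = 1.49e+07.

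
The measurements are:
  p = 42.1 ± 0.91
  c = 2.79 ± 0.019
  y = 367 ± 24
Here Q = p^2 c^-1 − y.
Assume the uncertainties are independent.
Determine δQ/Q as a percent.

Let w = p^2·c^-1 = 635. δw/w = √((2·δp/p)² + (-1·δc/c)²) = √(0.00187 + 4.64e-05) = 0.0438, so δw = 27.8.
Q = w − y: δQ = √(δw² + δy²) = √(773 + 576) = 36.7
Q = 268, so δQ/Q = 36.7/268 = 0.137.

13.7%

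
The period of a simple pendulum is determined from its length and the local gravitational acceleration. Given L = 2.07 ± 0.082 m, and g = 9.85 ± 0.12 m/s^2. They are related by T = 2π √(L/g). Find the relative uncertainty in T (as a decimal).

0.0207

Since T is a product/quotient, work with relative uncertainties:
  (½·δL/L)² = (0.5×0.0396)² = 0.000392;  (−½·δg/g)² = (-0.5×0.0122)² = 3.71e-05
δT/T = √(0.000429) = 0.0207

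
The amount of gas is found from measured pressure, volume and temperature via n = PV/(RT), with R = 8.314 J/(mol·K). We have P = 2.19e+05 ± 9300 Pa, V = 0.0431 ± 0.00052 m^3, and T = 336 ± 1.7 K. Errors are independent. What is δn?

n is a product of powers, so relative uncertainties combine in quadrature:
  (1·δP/P)² = (1×0.0425)² = 0.00180;  (1·δV/V)² = (1×0.0121)² = 0.000146;  (-1·δT/T)² = (-1×0.00506)² = 2.56e-05
δn/n = √(0.00197) = 0.0444
n = 3.38 mol, so δn = 0.0444 × 3.38 = 0.150 mol.

0.150 mol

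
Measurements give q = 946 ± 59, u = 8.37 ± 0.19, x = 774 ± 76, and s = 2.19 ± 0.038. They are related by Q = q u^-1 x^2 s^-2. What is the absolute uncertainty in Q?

2.97e+06

Relative error in a monomial: (δQ/Q)² = Σ (nᵢ · δxᵢ/xᵢ)².
  (1·δq/q)² = (1×0.0624)² = 0.00389;  (-1·δu/u)² = (-1×0.0227)² = 0.000515;  (2·δx/x)² = (2×0.0982)² = 0.0386;  (-2·δs/s)² = (-2×0.0174)² = 0.00120
δQ/Q = √(0.0442) = 0.210
Q = 1.41e+07, so δQ = 0.210 × 1.41e+07 = 2.97e+06.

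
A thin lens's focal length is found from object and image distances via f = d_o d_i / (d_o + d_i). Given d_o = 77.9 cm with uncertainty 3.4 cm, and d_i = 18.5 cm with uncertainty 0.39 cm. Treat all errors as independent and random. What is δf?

0.284 cm

∂f/∂d_o = (d_i/(d_o+d_i))² = 0.0368;  ∂f/∂d_i = (d_o/(d_o+d_i))² = 0.653
δf = √((∂f/∂d_o · δd_o)² + (∂f/∂d_i · δd_i)²) = √(0.0157 + 0.0649) = 0.284 cm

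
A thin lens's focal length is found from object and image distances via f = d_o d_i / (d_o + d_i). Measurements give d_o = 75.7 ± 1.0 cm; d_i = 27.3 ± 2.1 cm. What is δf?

1.14 cm

∂f/∂d_o = (d_i/(d_o+d_i))² = 0.0703;  ∂f/∂d_i = (d_o/(d_o+d_i))² = 0.540
δf = √((∂f/∂d_o · δd_o)² + (∂f/∂d_i · δd_i)²) = √(0.00494 + 1.29) = 1.14 cm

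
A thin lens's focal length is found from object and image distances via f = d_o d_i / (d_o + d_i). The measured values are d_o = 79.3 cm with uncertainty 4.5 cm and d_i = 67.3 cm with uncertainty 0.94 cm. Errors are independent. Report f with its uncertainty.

∂f/∂d_o = (d_i/(d_o+d_i))² = 0.211;  ∂f/∂d_i = (d_o/(d_o+d_i))² = 0.293
δf = √((∂f/∂d_o · δd_o)² + (∂f/∂d_i · δd_i)²) = √(0.899 + 0.0757) = 0.987 cm
f = 36.4 cm.

36.4 ± 0.987 cm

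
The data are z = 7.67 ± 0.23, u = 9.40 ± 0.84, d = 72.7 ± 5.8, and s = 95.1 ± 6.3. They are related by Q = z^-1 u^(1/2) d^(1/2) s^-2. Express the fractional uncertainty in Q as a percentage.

14.8%

Since Q is a product/quotient, work with relative uncertainties:
  (-1·δz/z)² = (-1×0.0300)² = 0.000899;  (½·δu/u)² = (0.5×0.0894)² = 0.00200;  (½·δd/d)² = (0.5×0.0798)² = 0.00159;  (-2·δs/s)² = (-2×0.0662)² = 0.0176
δQ/Q = √(0.0220) = 0.148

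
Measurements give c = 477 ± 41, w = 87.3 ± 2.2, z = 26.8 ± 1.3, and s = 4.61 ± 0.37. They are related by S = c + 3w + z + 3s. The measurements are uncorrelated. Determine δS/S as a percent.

5.33%

Absolute uncertainties add in quadrature for a linear combination:
  (δc)² = 1680;  (3·δw)² = 43.6;  (δz)² = 1.69;  (3·δs)² = 1.23
δS = √(1730) = 41.6
S = 780, so δS/S = 41.6/780 = 0.0533.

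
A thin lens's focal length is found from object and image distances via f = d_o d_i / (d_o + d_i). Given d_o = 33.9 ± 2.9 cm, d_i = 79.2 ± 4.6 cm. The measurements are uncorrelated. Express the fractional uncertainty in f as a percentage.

∂f/∂d_o = (d_i/(d_o+d_i))² = 0.490;  ∂f/∂d_i = (d_o/(d_o+d_i))² = 0.0898
δf = √((∂f/∂d_o · δd_o)² + (∂f/∂d_i · δd_i)²) = √(2.02 + 0.171) = 1.48 cm
f = 23.7 cm, so δf/f = 1.48/23.7 = 0.0624.

6.24%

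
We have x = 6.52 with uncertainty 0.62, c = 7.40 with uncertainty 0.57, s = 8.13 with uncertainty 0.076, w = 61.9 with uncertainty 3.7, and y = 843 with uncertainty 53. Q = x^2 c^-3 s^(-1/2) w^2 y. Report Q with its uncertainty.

Relative error in a monomial: (δQ/Q)² = Σ (nᵢ · δxᵢ/xᵢ)².
  (2·δx/x)² = (2×0.0951)² = 0.0362;  (-3·δc/c)² = (-3×0.0770)² = 0.0534;  (−½·δs/s)² = (-0.5×0.00935)² = 2.18e-05;  (2·δw/w)² = (2×0.0598)² = 0.0143;  (1·δy/y)² = (1×0.0629)² = 0.00395
δQ/Q = √(0.108) = 0.328
Q = 1.19e+05, so δQ = 0.328 × 1.19e+05 = 39000.

(1.19 ± 0.390) × 10^5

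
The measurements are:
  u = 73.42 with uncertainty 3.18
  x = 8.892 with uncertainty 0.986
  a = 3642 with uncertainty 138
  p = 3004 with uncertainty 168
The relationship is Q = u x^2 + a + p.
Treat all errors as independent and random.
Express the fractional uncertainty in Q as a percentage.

Let w = u·x^2 = 5805. δw/w = √((1·δu/u)² + (2·δx/x)²) = √(0.00188 + 0.0492) = 0.226, so δw = 1310.
Q = w + a + p: δQ = √(δw² + δa² + δp²) = √(1.72e+06 + 19000 + 28200) = 1330
Q = 12450, so δQ/Q = 1330/12450 = 0.107.

10.7%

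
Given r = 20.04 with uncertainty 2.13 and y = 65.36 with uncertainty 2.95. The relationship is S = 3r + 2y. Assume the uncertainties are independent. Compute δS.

8.70

Each term contributes (cᵢ δxᵢ)² to (δS)²:
  (3·δr)² = 40.8;  (2·δy)² = 34.8
δS = √(75.6) = 8.70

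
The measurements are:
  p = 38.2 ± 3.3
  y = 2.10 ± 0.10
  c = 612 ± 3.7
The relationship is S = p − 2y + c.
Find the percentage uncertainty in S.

0.768%

Absolute uncertainties add in quadrature for a linear combination:
  (δp)² = 10.9;  (2·δy)² = 0.0400;  (δc)² = 13.7
δS = √(24.6) = 4.96
S = 646, so δS/S = 4.96/646 = 0.00768.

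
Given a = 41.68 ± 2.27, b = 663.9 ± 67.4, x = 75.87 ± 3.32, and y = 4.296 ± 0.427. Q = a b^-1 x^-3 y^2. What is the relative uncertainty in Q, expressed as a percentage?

Each factor contributes (exponent × relative error)² to (δQ/Q)²:
  (1·δa/a)² = (1×0.0545)² = 0.00297;  (-1·δb/b)² = (-1×0.102)² = 0.0103;  (-3·δx/x)² = (-3×0.0438)² = 0.0172;  (2·δy/y)² = (2×0.0994)² = 0.0395
δQ/Q = √(0.0700) = 0.265

26.5%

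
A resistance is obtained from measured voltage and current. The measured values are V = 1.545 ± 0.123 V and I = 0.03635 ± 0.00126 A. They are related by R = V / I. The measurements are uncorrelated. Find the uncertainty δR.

3.69 Ω

Relative error in a monomial: (δR/R)² = Σ (nᵢ · δxᵢ/xᵢ)².
  (1·δV/V)² = (1×0.0796)² = 0.00634;  (-1·δI/I)² = (-1×0.0347)² = 0.00120
δR/R = √(0.00754) = 0.0868
R = 42.50 Ω, so δR = 0.0868 × 42.50 = 3.69 Ω.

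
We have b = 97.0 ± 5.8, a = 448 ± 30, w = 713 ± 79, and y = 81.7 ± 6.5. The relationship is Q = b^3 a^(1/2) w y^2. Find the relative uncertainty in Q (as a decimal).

0.266

Relative error in a monomial: (δQ/Q)² = Σ (nᵢ · δxᵢ/xᵢ)².
  (3·δb/b)² = (3×0.0598)² = 0.0322;  (½·δa/a)² = (0.5×0.0670)² = 0.00112;  (1·δw/w)² = (1×0.111)² = 0.0123;  (2·δy/y)² = (2×0.0796)² = 0.0253
δQ/Q = √(0.0709) = 0.266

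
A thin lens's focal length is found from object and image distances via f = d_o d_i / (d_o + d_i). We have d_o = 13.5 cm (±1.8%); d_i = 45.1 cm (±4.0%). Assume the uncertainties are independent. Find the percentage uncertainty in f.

1.66%

∂f/∂d_o = (d_i/(d_o+d_i))² = 0.592;  ∂f/∂d_i = (d_o/(d_o+d_i))² = 0.0531
δf = √((∂f/∂d_o · δd_o)² + (∂f/∂d_i · δd_i)²) = √(0.0207 + 0.00917) = 0.173 cm
f = 10.4 cm, so δf/f = 0.173/10.4 = 0.0166.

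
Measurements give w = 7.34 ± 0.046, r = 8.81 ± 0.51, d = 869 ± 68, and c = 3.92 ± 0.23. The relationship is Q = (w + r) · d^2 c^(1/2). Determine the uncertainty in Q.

Let u = w + r = 16.1. δu = √(δw² + δr²) = √(0.00212 + 0.260) = 0.512, so δu/u = 0.0317.
Q is then a monomial in u, d, c:
δQ/Q = √((δu/u)² + (2·δd/d)² + (½·δc/c)²) = √(0.00101 + 0.0245 + 0.000861) = 0.162
Q = 2.41e+07, so δQ = 0.162 × 2.41e+07 = 3.92e+06.

3.92e+06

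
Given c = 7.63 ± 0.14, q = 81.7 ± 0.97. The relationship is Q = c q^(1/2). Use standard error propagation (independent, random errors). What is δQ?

1.33

Relative error in a monomial: (δQ/Q)² = Σ (nᵢ · δxᵢ/xᵢ)².
  (1·δc/c)² = (1×0.0183)² = 0.000337;  (½·δq/q)² = (0.5×0.0119)² = 3.52e-05
δQ/Q = √(0.000372) = 0.0193
Q = 69.0, so δQ = 0.0193 × 69.0 = 1.33.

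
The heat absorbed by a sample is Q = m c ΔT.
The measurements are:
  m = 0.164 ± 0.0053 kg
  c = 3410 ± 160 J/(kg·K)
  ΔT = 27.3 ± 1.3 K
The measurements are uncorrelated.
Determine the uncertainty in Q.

Q is a product of powers, so relative uncertainties combine in quadrature:
  (1·δm/m)² = (1×0.0323)² = 0.00104;  (1·δc/c)² = (1×0.0469)² = 0.00220;  (1·δΔT/ΔT)² = (1×0.0476)² = 0.00227
δQ/Q = √(0.00551) = 0.0743
Q = 15300 J, so δQ = 0.0743 × 15300 = 1130 J.

1130 J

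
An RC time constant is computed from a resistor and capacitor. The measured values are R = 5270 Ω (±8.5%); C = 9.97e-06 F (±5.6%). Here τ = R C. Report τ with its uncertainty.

τ is a product of powers, so relative uncertainties combine in quadrature:
  (1·δR/R)² = (1×0.0850)² = 0.00723;  (1·δC/C)² = (1×0.0560)² = 0.00314
δτ/τ = √(0.0104) = 0.102
τ = 0.0525 s, so δτ = 0.102 × 0.0525 = 0.00535 s.

0.0525 ± 0.00535 s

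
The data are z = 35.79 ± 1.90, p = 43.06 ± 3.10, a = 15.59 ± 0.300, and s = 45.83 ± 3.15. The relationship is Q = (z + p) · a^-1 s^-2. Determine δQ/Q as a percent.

Let u = z + p = 78.85. δu = √(δz² + δp²) = √(3.61 + 9.61) = 3.64, so δu/u = 0.0461.
Q is then a monomial in u, a, s:
δQ/Q = √((δu/u)² + (-1·δa/a)² + (-2·δs/s)²) = √(0.00213 + 0.000370 + 0.0189) = 0.146

14.6%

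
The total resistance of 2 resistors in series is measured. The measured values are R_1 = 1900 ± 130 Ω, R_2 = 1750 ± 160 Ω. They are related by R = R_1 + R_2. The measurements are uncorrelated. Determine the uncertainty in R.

206 Ω

Each term contributes (cᵢ δxᵢ)² to (δR)²:
  (δR_1)² = 16900;  (δR_2)² = 25600
δR = √(42500) = 206 Ω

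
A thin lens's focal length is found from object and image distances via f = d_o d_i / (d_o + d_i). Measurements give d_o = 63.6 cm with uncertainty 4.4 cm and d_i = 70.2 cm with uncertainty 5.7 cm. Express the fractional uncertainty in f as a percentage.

∂f/∂d_o = (d_i/(d_o+d_i))² = 0.275;  ∂f/∂d_i = (d_o/(d_o+d_i))² = 0.226
δf = √((∂f/∂d_o · δd_o)² + (∂f/∂d_i · δd_i)²) = √(1.47 + 1.66) = 1.77 cm
f = 33.4 cm, so δf/f = 1.77/33.4 = 0.0530.

5.30%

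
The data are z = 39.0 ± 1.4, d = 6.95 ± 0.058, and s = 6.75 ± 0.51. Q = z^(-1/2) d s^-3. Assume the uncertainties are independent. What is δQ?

0.000823

Relative error in a monomial: (δQ/Q)² = Σ (nᵢ · δxᵢ/xᵢ)².
  (−½·δz/z)² = (-0.5×0.0359)² = 0.000322;  (1·δd/d)² = (1×0.00835)² = 6.96e-05;  (-3·δs/s)² = (-3×0.0756)² = 0.0514
δQ/Q = √(0.0518) = 0.228
Q = 0.00362, so δQ = 0.228 × 0.00362 = 0.000823.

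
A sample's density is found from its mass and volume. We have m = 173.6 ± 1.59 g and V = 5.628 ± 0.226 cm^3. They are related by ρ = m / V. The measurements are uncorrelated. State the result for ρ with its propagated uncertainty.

ρ is a product of powers, so relative uncertainties combine in quadrature:
  (1·δm/m)² = (1×0.00916)² = 8.39e-05;  (-1·δV/V)² = (-1×0.0402)² = 0.00161
δρ/ρ = √(0.00170) = 0.0412
ρ = 30.85 g/cm^3, so δρ = 0.0412 × 30.85 = 1.27 g/cm^3.

30.85 ± 1.27 g/cm^3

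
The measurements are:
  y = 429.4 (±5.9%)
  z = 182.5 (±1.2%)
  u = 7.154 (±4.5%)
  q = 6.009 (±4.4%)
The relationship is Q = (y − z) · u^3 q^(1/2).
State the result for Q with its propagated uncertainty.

221600 ± 37900

Let w = y − z = 246.9. δw = √(δy² + δz²) = √(642 + 4.80) = 25.4, so δw/w = 0.103.
Q is then a monomial in w, u, q:
δQ/Q = √((δw/w)² + (3·δu/u)² + (½·δq/q)²) = √(0.0106 + 0.0182 + 0.000484) = 0.171
Q = 221600, so δQ = 0.171 × 221600 = 37900.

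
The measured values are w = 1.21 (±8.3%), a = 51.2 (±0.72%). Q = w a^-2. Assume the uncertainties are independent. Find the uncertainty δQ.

Relative error in a monomial: (δQ/Q)² = Σ (nᵢ · δxᵢ/xᵢ)².
  (1·δw/w)² = (1×0.0830)² = 0.00689;  (-2·δa/a)² = (-2×0.00720)² = 0.000207
δQ/Q = √(0.00710) = 0.0842
Q = 0.000462, so δQ = 0.0842 × 0.000462 = 3.89e-05.

3.89e-05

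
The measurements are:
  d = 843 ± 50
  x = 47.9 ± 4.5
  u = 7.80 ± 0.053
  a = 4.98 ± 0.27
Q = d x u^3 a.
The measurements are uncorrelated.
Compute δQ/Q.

0.125

Q is a product of powers, so relative uncertainties combine in quadrature:
  (1·δd/d)² = (1×0.0593)² = 0.00352;  (1·δx/x)² = (1×0.0939)² = 0.00883;  (3·δu/u)² = (3×0.00679)² = 0.000416;  (1·δa/a)² = (1×0.0542)² = 0.00294
δQ/Q = √(0.0157) = 0.125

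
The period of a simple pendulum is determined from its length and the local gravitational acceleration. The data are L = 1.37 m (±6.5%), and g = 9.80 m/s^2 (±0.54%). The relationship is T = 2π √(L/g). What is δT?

0.0766 s

For a monomial T ∝ L^(1/2), g^(-1/2), fractional errors add in quadrature:
  (½·δL/L)² = (0.5×0.0650)² = 0.00106;  (−½·δg/g)² = (-0.5×0.00540)² = 7.29e-06
δT/T = √(0.00106) = 0.0326
T = 2.35 s, so δT = 0.0326 × 2.35 = 0.0766 s.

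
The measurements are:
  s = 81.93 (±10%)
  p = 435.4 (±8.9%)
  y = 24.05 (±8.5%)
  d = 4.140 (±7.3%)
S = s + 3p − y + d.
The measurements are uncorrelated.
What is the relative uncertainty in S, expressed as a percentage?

S is a linear combination, so absolute uncertainties add in quadrature:
  (δs)² = 67.1;  (3·δp)² = 13500;  (δy)² = 4.18;  (δd)² = 0.0913
δS = √(13600) = 117
S = 1368, so δS/S = 117/1368 = 0.0852.

8.52%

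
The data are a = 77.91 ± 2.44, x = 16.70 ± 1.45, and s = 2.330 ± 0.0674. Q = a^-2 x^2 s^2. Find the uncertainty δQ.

0.0483

For a monomial Q ∝ a^-2, x^2, s^2, fractional errors add in quadrature:
  (-2·δa/a)² = (-2×0.0313)² = 0.00392;  (2·δx/x)² = (2×0.0868)² = 0.0302;  (2·δs/s)² = (2×0.0289)² = 0.00335
δQ/Q = √(0.0374) = 0.193
Q = 0.2494, so δQ = 0.193 × 0.2494 = 0.0483.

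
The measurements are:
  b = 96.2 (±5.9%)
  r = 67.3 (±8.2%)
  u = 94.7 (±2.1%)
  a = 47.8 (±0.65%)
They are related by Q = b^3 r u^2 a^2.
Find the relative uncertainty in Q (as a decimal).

Products/powers → add relative errors in quadrature, weighted by exponent:
  (3·δb/b)² = (3×0.0590)² = 0.0313;  (1·δr/r)² = (1×0.0820)² = 0.00672;  (2·δu/u)² = (2×0.0210)² = 0.00176;  (2·δa/a)² = (2×0.00650)² = 0.000169
δQ/Q = √(0.0400) = 0.200

0.200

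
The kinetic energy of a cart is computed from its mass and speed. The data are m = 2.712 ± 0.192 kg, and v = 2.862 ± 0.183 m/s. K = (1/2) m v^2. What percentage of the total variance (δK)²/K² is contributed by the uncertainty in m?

23.5%

(δK/K)² = (1·δm/m)² + (2·δv/v)²
  m term: (1×0.0708)² = 0.00501
  v term: (2×0.0639)² = 0.0164
Total = 0.0214. Share from m = 0.00501/0.0214 = 0.235.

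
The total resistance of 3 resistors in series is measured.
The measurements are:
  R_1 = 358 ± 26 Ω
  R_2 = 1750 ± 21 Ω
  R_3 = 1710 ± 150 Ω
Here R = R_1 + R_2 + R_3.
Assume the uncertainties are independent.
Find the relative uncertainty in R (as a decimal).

Absolute uncertainties add in quadrature for a linear combination:
  (δR_1)² = 676;  (δR_2)² = 441;  (δR_3)² = 22500
δR = √(23600) = 154 Ω
R = 3820 Ω, so δR/R = 154/3820 = 0.0403.

0.0403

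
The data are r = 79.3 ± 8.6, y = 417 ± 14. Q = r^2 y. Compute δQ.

5.76e+05

Each factor contributes (exponent × relative error)² to (δQ/Q)²:
  (2·δr/r)² = (2×0.108)² = 0.0470;  (1·δy/y)² = (1×0.0336)² = 0.00113
δQ/Q = √(0.0482) = 0.219
Q = 2.62e+06, so δQ = 0.219 × 2.62e+06 = 5.76e+05.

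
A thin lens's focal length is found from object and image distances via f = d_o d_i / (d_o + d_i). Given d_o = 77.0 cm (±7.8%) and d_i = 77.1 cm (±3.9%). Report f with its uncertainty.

38.5 ± 1.68 cm

∂f/∂d_o = (d_i/(d_o+d_i))² = 0.250;  ∂f/∂d_i = (d_o/(d_o+d_i))² = 0.250
δf = √((∂f/∂d_o · δd_o)² + (∂f/∂d_i · δd_i)²) = √(2.26 + 0.564) = 1.68 cm
f = 38.5 cm.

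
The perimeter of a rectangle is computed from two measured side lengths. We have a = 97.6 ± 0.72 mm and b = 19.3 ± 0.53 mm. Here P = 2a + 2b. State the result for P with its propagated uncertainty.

P is a linear combination, so absolute uncertainties add in quadrature:
  (2·δa)² = 2.07;  (2·δb)² = 1.12
δP = √(3.20) = 1.79 mm
P = 234 mm.

234 ± 1.79 mm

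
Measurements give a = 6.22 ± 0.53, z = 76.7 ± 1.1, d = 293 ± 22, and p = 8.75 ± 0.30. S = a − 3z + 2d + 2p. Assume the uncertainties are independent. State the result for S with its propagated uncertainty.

380 ± 44.1

For a sum/difference, combine absolute errors in quadrature:
  (δa)² = 0.281;  (3·δz)² = 10.9;  (2·δd)² = 1940;  (2·δp)² = 0.360
δS = √(1950) = 44.1
S = 380.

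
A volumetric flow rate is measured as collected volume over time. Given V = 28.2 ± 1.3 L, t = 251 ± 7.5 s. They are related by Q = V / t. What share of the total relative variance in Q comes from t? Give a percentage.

29.6%

(δQ/Q)² = (1·δV/V)² + (-1·δt/t)²
  V term: (1×0.0461)² = 0.00213
  t term: (-1×0.0299)² = 0.000893
Total = 0.00302. Share from t = 0.000893/0.00302 = 0.296.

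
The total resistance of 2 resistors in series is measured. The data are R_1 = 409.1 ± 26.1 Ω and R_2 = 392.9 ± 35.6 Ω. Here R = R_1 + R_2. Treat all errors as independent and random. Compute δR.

R is a linear combination, so absolute uncertainties add in quadrature:
  (δR_1)² = 681;  (δR_2)² = 1270
δR = √(1950) = 44.1 Ω

44.1 Ω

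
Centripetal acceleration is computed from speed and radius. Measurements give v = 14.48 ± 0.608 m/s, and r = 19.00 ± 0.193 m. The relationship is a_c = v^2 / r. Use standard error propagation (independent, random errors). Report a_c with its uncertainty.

11.04 ± 0.933 m/s^2

Relative error in a monomial: (δa_c/a_c)² = Σ (nᵢ · δxᵢ/xᵢ)².
  (2·δv/v)² = (2×0.0420)² = 0.00705;  (-1·δr/r)² = (-1×0.0102)² = 0.000103
δa_c/a_c = √(0.00716) = 0.0846
a_c = 11.04 m/s^2, so δa_c = 0.0846 × 11.04 = 0.933 m/s^2.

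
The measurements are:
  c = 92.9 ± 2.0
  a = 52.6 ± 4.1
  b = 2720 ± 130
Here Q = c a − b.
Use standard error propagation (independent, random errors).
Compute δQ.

416

Let p = c·a = 4890. δp/p = √((1·δc/c)² + (1·δa/a)²) = √(0.000463 + 0.00608) = 0.0809, so δp = 395.
Q = p − b: δQ = √(δp² + δb²) = √(1.56e+05 + 16900) = 416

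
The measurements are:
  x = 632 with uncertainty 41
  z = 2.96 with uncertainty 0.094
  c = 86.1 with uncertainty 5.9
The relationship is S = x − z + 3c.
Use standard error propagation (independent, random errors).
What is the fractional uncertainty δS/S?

0.0503

For a sum/difference, combine absolute errors in quadrature:
  (δx)² = 1680;  (δz)² = 0.00884;  (3·δc)² = 313
δS = √(1990) = 44.7
S = 887, so δS/S = 44.7/887 = 0.0503.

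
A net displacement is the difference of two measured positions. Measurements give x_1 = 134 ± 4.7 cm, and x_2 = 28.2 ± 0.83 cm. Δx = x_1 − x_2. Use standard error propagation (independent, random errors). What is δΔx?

4.77 cm

For a sum/difference, combine absolute errors in quadrature:
  (δx_1)² = 22.1;  (δx_2)² = 0.689
δΔx = √(22.8) = 4.77 cm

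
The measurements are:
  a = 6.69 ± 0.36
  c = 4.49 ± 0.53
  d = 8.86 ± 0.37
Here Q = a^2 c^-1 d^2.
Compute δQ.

Q is a product of powers, so relative uncertainties combine in quadrature:
  (2·δa/a)² = (2×0.0538)² = 0.0116;  (-1·δc/c)² = (-1×0.118)² = 0.0139;  (2·δd/d)² = (2×0.0418)² = 0.00698
δQ/Q = √(0.0325) = 0.180
Q = 782, so δQ = 0.180 × 782 = 141.

141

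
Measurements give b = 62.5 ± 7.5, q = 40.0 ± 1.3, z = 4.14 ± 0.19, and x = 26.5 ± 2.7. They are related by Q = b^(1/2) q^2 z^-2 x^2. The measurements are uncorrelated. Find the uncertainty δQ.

Q is a product of powers, so relative uncertainties combine in quadrature:
  (½·δb/b)² = (0.5×0.120)² = 0.00360;  (2·δq/q)² = (2×0.0325)² = 0.00423;  (-2·δz/z)² = (-2×0.0459)² = 0.00842;  (2·δx/x)² = (2×0.102)² = 0.0415
δQ/Q = √(0.0578) = 0.240
Q = 5.18e+05, so δQ = 0.240 × 5.18e+05 = 1.25e+05.

1.25e+05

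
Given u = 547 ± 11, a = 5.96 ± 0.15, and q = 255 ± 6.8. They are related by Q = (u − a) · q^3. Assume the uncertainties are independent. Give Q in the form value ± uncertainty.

(8.97 ± 0.741) × 10^9

Let w = u − a = 541. δw = √(δu² + δa²) = √(121 + 0.0225) = 11.0, so δw/w = 0.0203.
Q is then a monomial in w, q:
δQ/Q = √((δw/w)² + (3·δq/q)²) = √(0.000413 + 0.00640) = 0.0825
Q = 8.97e+09, so δQ = 0.0825 × 8.97e+09 = 7.41e+08.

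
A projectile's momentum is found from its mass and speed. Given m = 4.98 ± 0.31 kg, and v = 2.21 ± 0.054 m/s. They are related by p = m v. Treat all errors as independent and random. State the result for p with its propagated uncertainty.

p is a product of powers, so relative uncertainties combine in quadrature:
  (1·δm/m)² = (1×0.0622)² = 0.00387;  (1·δv/v)² = (1×0.0244)² = 0.000597
δp/p = √(0.00447) = 0.0669
p = 11.0 kg·m/s, so δp = 0.0669 × 11.0 = 0.736 kg·m/s.

11.0 ± 0.736 kg·m/s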